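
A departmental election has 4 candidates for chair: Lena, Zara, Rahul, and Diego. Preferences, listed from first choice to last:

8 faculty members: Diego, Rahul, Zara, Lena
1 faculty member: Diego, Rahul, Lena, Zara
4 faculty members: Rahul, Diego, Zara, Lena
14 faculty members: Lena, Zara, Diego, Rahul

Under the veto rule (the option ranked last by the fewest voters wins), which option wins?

Last-place votes: Lena 12, Zara 1, Rahul 14, Diego 0.
Diego is ranked last by the fewest voters, so Diego wins.

Diego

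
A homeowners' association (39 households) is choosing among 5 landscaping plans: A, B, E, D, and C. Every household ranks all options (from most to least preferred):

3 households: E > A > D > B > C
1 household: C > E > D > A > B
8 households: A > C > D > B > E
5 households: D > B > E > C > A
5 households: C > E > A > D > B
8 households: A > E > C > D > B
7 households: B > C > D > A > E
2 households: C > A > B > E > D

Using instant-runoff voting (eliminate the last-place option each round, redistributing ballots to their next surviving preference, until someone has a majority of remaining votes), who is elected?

A

Round 1: A 16, B 7, E 3, D 5, C 8. Eliminate E.
Round 2: A 19, B 7, D 5, C 8. Eliminate D.
Round 3: A 19, B 12, C 8. Eliminate C.
Round 4: A 27, B 12. A has a majority.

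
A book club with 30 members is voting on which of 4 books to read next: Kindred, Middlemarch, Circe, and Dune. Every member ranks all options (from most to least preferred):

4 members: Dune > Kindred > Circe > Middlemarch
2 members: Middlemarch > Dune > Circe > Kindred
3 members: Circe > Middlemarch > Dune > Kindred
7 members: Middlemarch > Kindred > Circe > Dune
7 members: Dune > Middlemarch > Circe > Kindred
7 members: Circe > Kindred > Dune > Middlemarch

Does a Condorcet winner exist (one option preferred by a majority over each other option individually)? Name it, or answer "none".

none

Checking pairwise contests:
Middlemarch beats Kindred 19–11.
Dune beats Middlemarch 18–12.
Middlemarch beats Circe 16–14.
Circe beats Dune 17–13.
Every option loses at least one head-to-head, so there is no Condorcet winner.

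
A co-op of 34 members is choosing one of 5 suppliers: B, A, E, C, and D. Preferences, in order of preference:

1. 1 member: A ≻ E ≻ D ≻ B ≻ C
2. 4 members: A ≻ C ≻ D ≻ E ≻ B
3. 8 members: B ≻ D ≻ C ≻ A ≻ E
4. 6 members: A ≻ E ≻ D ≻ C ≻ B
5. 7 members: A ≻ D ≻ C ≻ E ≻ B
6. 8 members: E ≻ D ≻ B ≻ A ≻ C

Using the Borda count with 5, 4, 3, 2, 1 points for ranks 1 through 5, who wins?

B: 1·2 + 4·1 + 8·5 + 6·1 + 7·1 + 8·3 = 83
A: 1·5 + 4·5 + 8·2 + 6·5 + 7·5 + 8·2 = 122
E: 1·4 + 4·2 + 8·1 + 6·4 + 7·2 + 8·5 = 98
C: 1·1 + 4·4 + 8·3 + 6·2 + 7·3 + 8·1 = 82
D: 1·3 + 4·3 + 8·4 + 6·3 + 7·4 + 8·4 = 125
D has the highest Borda score (125).

D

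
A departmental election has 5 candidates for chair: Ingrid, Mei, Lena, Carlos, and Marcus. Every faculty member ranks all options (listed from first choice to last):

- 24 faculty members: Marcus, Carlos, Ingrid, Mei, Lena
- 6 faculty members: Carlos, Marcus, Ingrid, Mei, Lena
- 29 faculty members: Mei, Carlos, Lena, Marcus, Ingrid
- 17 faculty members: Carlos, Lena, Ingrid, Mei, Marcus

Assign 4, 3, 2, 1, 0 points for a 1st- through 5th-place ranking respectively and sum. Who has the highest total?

Carlos

Ingrid: 24·2 + 6·2 + 29·0 + 17·2 = 94
Mei: 24·1 + 6·1 + 29·4 + 17·1 = 163
Lena: 24·0 + 6·0 + 29·2 + 17·3 = 109
Carlos: 24·3 + 6·4 + 29·3 + 17·4 = 251
Marcus: 24·4 + 6·3 + 29·1 + 17·0 = 143
Carlos has the highest Borda score (251).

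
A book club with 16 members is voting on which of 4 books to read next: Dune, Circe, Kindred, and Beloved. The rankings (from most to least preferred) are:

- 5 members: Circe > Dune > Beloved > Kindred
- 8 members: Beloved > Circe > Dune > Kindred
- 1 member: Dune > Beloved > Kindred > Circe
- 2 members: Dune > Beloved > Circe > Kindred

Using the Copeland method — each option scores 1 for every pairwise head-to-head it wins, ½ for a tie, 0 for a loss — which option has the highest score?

Beloved

Dune: beats Kindred; ties Beloved; loses to Circe → score 1.5.
Circe: beats Dune and Kindred; loses to Beloved → score 2.
Kindred: loses to Dune, Circe, and Beloved → score 0.
Beloved: beats Circe and Kindred; ties Dune → score 2.5.
Beloved has the best pairwise record.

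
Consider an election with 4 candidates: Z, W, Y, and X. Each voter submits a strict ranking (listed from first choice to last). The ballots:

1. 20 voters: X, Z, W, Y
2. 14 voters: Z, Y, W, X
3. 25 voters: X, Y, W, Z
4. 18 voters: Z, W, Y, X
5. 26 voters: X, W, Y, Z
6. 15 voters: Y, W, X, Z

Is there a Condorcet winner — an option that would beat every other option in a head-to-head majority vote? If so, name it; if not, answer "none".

X vs Z: 86–32 for X.
X vs W: 71–47 for X.
X vs Y: 71–47 for X.
X beats every other option head-to-head.

X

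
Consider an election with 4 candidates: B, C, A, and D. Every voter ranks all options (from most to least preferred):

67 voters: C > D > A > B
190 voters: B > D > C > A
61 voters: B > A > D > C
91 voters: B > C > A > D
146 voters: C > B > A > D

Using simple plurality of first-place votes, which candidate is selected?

First-place votes: B 342, C 213, A 0, D 0.
B has the most first-place votes.

B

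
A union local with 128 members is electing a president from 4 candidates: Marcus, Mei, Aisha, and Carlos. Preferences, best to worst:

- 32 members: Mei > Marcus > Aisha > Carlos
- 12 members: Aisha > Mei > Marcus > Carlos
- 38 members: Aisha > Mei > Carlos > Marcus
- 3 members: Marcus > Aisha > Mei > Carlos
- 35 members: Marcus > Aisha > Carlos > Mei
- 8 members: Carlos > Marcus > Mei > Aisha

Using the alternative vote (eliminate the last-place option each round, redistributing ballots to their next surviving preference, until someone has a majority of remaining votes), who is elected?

Round 1: Marcus 38, Mei 32, Aisha 50, Carlos 8. Eliminate Carlos.
Round 2: Marcus 46, Mei 32, Aisha 50. Eliminate Mei.
Round 3: Marcus 78, Aisha 50. Marcus has a majority.

Marcus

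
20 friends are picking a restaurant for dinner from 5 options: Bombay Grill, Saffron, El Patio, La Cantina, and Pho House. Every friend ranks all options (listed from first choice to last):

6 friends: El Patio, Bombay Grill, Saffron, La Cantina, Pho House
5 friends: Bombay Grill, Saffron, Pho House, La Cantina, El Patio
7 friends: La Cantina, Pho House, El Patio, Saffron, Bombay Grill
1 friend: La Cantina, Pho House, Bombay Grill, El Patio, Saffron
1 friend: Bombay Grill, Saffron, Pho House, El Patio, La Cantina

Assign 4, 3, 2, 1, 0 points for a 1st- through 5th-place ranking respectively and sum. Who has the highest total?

Bombay Grill

Bombay Grill: 6·3 + 5·4 + 7·0 + 1·2 + 1·4 = 44
Saffron: 6·2 + 5·3 + 7·1 + 1·0 + 1·3 = 37
El Patio: 6·4 + 5·0 + 7·2 + 1·1 + 1·1 = 40
La Cantina: 6·1 + 5·1 + 7·4 + 1·4 + 1·0 = 43
Pho House: 6·0 + 5·2 + 7·3 + 1·3 + 1·2 = 36
Bombay Grill has the highest Borda score (44).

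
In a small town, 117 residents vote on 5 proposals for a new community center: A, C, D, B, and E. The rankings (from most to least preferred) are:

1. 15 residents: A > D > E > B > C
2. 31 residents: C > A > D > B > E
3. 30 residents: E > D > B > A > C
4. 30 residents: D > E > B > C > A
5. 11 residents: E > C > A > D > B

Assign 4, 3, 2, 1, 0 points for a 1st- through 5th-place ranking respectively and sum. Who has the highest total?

A: 15·4 + 31·3 + 30·1 + 30·0 + 11·2 = 205
C: 15·0 + 31·4 + 30·0 + 30·1 + 11·3 = 187
D: 15·3 + 31·2 + 30·3 + 30·4 + 11·1 = 328
B: 15·1 + 31·1 + 30·2 + 30·2 + 11·0 = 166
E: 15·2 + 31·0 + 30·4 + 30·3 + 11·4 = 284
D has the highest Borda score (328).

D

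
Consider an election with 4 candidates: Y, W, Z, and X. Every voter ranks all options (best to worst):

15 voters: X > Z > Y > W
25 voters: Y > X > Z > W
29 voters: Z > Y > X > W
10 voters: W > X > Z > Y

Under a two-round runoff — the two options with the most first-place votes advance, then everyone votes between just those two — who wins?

Round 1 first-place votes: Y 25, W 10, Z 29, X 15.
Z and Y advance.
Runoff: Z is preferred to Y by 54 voters; Y by 25.
Z wins the runoff.

Z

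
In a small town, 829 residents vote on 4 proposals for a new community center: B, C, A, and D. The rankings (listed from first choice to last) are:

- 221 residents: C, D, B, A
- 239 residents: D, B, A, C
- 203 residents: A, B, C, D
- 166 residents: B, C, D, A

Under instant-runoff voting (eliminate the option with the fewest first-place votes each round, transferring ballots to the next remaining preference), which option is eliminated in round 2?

A

Round 1: B 166, C 221, A 203, D 239. Eliminate B.
Round 2: C 387, A 203, D 239. Eliminate A.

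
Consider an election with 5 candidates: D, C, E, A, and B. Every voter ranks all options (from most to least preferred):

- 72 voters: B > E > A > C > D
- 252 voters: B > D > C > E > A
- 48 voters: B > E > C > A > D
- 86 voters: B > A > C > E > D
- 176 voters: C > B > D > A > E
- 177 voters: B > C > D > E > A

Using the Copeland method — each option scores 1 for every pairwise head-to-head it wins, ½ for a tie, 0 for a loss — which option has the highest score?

B

D: beats E and A; loses to C and B → score 2.
C: beats D, E, and A; loses to B → score 3.
E: beats A; loses to D, C, and B → score 1.
A: loses to D, C, E, and B → score 0.
B: beats D, C, E, and A → score 4.
B has the best pairwise record.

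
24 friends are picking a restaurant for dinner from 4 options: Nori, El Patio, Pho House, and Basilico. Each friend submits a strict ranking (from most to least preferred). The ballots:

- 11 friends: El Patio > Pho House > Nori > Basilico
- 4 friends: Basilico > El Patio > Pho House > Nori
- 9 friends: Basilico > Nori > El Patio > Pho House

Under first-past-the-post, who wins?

Basilico

First-place votes: Nori 0, El Patio 11, Pho House 0, Basilico 13.
Basilico has the most first-place votes.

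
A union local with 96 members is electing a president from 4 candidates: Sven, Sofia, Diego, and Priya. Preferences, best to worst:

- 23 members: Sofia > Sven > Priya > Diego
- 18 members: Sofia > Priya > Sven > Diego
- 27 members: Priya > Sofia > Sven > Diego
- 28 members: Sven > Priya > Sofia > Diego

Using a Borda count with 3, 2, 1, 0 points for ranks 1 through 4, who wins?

Sofia

Sven: 23·2 + 18·1 + 27·1 + 28·3 = 175
Sofia: 23·3 + 18·3 + 27·2 + 28·1 = 205
Diego: 23·0 + 18·0 + 27·0 + 28·0 = 0
Priya: 23·1 + 18·2 + 27·3 + 28·2 = 196
Sofia has the highest Borda score (205).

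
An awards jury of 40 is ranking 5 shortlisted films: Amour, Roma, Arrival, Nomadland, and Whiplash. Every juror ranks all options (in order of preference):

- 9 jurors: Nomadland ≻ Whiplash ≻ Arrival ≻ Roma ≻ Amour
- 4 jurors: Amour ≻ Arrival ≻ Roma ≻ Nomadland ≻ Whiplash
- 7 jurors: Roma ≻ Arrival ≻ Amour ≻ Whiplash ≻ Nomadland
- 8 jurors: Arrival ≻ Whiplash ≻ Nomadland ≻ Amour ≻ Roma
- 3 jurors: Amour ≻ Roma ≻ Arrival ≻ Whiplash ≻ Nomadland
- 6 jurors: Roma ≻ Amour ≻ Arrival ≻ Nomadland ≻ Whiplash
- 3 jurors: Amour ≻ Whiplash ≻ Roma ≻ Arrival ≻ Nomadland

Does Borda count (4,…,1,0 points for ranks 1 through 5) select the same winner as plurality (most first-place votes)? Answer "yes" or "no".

no

Borda — scores: Amour 80, Roma 84, Arrival 104, Nomadland 62, Whiplash 70. Winner: Arrival.
Plurality — first-place votes: Amour 10, Roma 13, Arrival 8, Nomadland 9, Whiplash 0. Winner: Roma.
The two methods disagree.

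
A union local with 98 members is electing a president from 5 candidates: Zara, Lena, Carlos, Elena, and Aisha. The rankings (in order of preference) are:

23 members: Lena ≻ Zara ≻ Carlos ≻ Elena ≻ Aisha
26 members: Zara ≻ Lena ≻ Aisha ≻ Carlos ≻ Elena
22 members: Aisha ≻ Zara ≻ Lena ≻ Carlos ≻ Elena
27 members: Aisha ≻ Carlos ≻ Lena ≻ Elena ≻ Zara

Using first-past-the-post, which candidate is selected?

Aisha

First-place votes: Zara 26, Lena 23, Carlos 0, Elena 0, Aisha 49.
Aisha has the most first-place votes.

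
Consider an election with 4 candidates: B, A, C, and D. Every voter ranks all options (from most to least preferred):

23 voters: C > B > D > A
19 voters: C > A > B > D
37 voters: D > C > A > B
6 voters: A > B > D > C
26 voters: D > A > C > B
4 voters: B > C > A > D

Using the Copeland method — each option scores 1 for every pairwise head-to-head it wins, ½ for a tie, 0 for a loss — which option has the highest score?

D

B: loses to A, C, and D → score 0.
A: beats B; loses to C and D → score 1.
C: beats B and A; loses to D → score 2.
D: beats B, A, and C → score 3.
D has the best pairwise record.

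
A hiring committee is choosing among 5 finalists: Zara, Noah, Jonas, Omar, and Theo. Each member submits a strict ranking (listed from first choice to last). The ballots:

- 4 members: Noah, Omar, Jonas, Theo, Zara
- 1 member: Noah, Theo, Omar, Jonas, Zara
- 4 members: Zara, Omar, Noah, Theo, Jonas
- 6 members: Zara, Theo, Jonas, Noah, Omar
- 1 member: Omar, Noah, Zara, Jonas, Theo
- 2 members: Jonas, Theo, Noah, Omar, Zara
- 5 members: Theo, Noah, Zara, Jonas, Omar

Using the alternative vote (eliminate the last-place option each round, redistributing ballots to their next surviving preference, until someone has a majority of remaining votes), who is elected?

Theo

Round 1: Zara 10, Noah 5, Jonas 2, Omar 1, Theo 5. Eliminate Omar.
Round 2: Zara 10, Noah 6, Jonas 2, Theo 5. Eliminate Jonas.
Round 3: Zara 10, Noah 6, Theo 7. Eliminate Noah.
Round 4: Zara 11, Theo 12. Theo has a majority.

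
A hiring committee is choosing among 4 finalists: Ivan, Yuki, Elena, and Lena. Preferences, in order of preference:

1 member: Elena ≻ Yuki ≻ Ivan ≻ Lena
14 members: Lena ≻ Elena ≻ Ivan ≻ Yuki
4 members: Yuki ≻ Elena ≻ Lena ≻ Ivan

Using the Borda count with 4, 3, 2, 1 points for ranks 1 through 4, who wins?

Ivan: 1·2 + 14·2 + 4·1 = 34
Yuki: 1·3 + 14·1 + 4·4 = 33
Elena: 1·4 + 14·3 + 4·3 = 58
Lena: 1·1 + 14·4 + 4·2 = 65
Lena has the highest Borda score (65).

Lena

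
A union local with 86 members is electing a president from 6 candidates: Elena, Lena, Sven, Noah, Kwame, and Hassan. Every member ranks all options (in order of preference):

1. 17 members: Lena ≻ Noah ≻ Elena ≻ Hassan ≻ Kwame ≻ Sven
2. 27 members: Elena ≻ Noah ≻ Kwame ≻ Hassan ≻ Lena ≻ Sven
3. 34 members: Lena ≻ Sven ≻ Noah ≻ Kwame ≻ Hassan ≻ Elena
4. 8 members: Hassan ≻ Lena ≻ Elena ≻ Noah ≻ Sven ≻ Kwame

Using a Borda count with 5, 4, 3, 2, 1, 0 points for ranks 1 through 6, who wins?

Lena

Elena: 17·3 + 27·5 + 34·0 + 8·3 = 210
Lena: 17·5 + 27·1 + 34·5 + 8·4 = 314
Sven: 17·0 + 27·0 + 34·4 + 8·1 = 144
Noah: 17·4 + 27·4 + 34·3 + 8·2 = 294
Kwame: 17·1 + 27·3 + 34·2 + 8·0 = 166
Hassan: 17·2 + 27·2 + 34·1 + 8·5 = 162
Lena has the highest Borda score (314).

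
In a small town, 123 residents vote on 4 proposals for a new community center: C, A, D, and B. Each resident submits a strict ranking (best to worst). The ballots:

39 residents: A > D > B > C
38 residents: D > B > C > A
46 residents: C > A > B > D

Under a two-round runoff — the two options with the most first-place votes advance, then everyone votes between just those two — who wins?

C

Round 1 first-place votes: C 46, A 39, D 38, B 0.
C and A advance.
Runoff: C is preferred to A by 84 voters; A by 39.
C wins the runoff.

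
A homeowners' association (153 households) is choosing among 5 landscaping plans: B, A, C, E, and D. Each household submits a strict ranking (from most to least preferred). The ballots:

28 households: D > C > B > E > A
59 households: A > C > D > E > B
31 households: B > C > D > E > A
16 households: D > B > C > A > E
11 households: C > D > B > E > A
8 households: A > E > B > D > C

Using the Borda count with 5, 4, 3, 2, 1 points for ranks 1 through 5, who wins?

C

B: 28·3 + 59·1 + 31·5 + 16·4 + 11·3 + 8·3 = 419
A: 28·1 + 59·5 + 31·1 + 16·2 + 11·1 + 8·5 = 437
C: 28·4 + 59·4 + 31·4 + 16·3 + 11·5 + 8·1 = 583
E: 28·2 + 59·2 + 31·2 + 16·1 + 11·2 + 8·4 = 306
D: 28·5 + 59·3 + 31·3 + 16·5 + 11·4 + 8·2 = 550
C has the highest Borda score (583).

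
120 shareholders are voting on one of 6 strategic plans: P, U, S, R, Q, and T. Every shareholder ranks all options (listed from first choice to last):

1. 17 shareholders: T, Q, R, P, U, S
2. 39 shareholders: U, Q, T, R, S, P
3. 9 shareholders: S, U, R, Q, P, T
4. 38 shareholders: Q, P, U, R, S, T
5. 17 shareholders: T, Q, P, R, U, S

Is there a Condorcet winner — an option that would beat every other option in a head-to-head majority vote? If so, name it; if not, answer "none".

Q

Q vs P: 120–0 for Q.
Q vs U: 72–48 for Q.
Q vs S: 111–9 for Q.
Q vs R: 111–9 for Q.
Q vs T: 86–34 for Q.
Q beats every other option head-to-head.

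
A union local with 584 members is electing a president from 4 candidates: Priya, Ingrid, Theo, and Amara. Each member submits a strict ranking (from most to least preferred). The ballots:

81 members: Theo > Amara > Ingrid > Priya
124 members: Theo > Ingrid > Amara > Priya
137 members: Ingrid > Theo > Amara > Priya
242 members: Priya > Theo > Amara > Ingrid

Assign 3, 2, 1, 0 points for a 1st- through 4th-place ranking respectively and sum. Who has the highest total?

Theo

Priya: 81·0 + 124·0 + 137·0 + 242·3 = 726
Ingrid: 81·1 + 124·2 + 137·3 + 242·0 = 740
Theo: 81·3 + 124·3 + 137·2 + 242·2 = 1373
Amara: 81·2 + 124·1 + 137·1 + 242·1 = 665
Theo has the highest Borda score (1373).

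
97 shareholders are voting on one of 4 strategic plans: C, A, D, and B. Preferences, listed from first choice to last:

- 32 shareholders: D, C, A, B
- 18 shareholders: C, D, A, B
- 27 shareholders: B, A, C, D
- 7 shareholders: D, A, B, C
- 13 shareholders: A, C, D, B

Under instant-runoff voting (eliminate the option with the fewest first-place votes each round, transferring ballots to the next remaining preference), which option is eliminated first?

Round 1: C 18, A 13, D 39, B 27. Eliminate A.

A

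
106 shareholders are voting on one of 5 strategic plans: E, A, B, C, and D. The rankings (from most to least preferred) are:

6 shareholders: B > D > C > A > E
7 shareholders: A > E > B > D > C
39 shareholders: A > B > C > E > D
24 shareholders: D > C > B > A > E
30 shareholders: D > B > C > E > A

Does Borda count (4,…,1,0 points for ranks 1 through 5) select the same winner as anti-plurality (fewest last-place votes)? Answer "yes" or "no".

yes

Borda — scores: E 90, A 214, B 293, C 222, D 241. Winner: B.
Anti-plurality — last-place votes: E 30, A 30, B 0, C 7, D 39. Winner: B.
The two methods agree.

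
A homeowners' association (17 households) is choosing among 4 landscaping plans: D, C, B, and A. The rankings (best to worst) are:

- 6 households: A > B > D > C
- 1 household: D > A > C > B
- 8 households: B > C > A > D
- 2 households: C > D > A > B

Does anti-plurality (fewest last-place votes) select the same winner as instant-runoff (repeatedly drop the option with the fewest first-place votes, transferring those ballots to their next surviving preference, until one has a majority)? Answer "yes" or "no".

yes

Anti-plurality — last-place votes: D 8, C 6, B 3, A 0. Winner: A.
Instant-runoff — R1 D 1, C 2, B 8, A 6 (D out); R2 C 2, B 8, A 7 (C out); R3 B 8, A 9 (A winner). Winner: A.
The two methods agree.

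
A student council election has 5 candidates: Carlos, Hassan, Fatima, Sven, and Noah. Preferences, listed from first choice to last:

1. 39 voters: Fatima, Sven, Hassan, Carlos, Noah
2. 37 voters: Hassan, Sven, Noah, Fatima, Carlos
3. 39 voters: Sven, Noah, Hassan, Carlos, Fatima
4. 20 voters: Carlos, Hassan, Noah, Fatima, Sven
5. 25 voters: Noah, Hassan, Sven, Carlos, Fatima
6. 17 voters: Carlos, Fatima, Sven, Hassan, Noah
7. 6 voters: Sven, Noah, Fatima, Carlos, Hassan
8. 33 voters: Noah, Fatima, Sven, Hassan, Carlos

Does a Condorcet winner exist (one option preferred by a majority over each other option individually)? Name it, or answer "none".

none

Checking pairwise contests:
Hassan beats Carlos 173–43.
Sven beats Hassan 134–82.
Hassan beats Fatima 121–95.
Fatima beats Sven 109–107.
Hassan beats Noah 113–103.
Every option loses at least one head-to-head, so there is no Condorcet winner.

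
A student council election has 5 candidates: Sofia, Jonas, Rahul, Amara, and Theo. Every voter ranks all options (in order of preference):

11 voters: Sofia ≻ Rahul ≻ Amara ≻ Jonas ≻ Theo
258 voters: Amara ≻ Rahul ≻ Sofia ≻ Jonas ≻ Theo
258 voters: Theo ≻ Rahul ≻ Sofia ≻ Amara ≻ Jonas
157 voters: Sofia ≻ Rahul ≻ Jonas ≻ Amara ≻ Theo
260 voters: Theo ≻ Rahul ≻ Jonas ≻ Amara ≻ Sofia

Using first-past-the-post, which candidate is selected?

First-place votes: Sofia 168, Jonas 0, Rahul 0, Amara 258, Theo 518.
Theo has the most first-place votes.

Theo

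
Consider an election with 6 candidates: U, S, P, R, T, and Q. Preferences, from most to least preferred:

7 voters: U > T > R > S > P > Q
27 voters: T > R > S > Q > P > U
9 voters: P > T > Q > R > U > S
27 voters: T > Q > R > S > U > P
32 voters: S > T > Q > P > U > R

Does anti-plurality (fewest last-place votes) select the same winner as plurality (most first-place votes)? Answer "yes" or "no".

Anti-plurality — last-place votes: U 27, S 9, P 27, R 32, T 0, Q 7. Winner: T.
Plurality — first-place votes: U 7, S 32, P 9, R 0, T 54, Q 0. Winner: T.
The two methods agree.

yes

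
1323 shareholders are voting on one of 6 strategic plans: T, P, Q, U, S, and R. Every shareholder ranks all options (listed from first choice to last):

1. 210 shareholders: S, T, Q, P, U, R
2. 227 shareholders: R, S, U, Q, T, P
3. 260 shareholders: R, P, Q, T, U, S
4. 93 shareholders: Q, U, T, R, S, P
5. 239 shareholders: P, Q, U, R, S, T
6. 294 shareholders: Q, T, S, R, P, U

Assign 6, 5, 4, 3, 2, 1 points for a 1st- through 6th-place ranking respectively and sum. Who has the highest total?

T: 210·5 + 227·2 + 260·3 + 93·4 + 239·1 + 294·5 = 4365
P: 210·3 + 227·1 + 260·5 + 93·1 + 239·6 + 294·2 = 4272
Q: 210·4 + 227·3 + 260·4 + 93·6 + 239·5 + 294·6 = 6078
U: 210·2 + 227·4 + 260·2 + 93·5 + 239·4 + 294·1 = 3563
S: 210·6 + 227·5 + 260·1 + 93·2 + 239·2 + 294·4 = 4495
R: 210·1 + 227·6 + 260·6 + 93·3 + 239·3 + 294·3 = 5010
Q has the highest Borda score (6078).

Q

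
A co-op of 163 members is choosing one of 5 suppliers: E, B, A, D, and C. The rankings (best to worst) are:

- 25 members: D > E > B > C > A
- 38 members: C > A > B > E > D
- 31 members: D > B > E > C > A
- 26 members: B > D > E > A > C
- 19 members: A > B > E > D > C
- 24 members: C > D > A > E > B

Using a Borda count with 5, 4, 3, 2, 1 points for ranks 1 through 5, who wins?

D

E: 25·4 + 38·2 + 31·3 + 26·3 + 19·3 + 24·2 = 452
B: 25·3 + 38·3 + 31·4 + 26·5 + 19·4 + 24·1 = 543
A: 25·1 + 38·4 + 31·1 + 26·2 + 19·5 + 24·3 = 427
D: 25·5 + 38·1 + 31·5 + 26·4 + 19·2 + 24·4 = 556
C: 25·2 + 38·5 + 31·2 + 26·1 + 19·1 + 24·5 = 467
D has the highest Borda score (556).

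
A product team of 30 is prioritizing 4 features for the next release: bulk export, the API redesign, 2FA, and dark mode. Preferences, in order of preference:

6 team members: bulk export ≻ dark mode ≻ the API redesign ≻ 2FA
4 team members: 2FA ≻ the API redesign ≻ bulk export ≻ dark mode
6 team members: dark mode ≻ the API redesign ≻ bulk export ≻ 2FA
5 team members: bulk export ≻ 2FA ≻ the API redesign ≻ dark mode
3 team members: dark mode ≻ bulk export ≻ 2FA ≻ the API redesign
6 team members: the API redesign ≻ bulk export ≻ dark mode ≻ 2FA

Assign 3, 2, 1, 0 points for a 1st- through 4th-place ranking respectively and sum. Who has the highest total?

bulk export

bulk export: 6·3 + 4·1 + 6·1 + 5·3 + 3·2 + 6·2 = 61
the API redesign: 6·1 + 4·2 + 6·2 + 5·1 + 3·0 + 6·3 = 49
2FA: 6·0 + 4·3 + 6·0 + 5·2 + 3·1 + 6·0 = 25
dark mode: 6·2 + 4·0 + 6·3 + 5·0 + 3·3 + 6·1 = 45
bulk export has the highest Borda score (61).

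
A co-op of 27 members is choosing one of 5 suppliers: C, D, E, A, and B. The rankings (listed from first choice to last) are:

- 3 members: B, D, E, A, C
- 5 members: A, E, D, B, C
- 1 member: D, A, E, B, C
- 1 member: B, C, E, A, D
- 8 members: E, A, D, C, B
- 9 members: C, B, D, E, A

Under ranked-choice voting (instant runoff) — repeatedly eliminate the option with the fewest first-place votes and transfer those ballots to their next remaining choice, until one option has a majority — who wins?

Round 1: C 9, D 1, E 8, A 5, B 4. Eliminate D.
Round 2: C 9, E 8, A 6, B 4. Eliminate B.
Round 3: C 10, E 11, A 6. Eliminate A.
Round 4: C 10, E 17. E has a majority.

E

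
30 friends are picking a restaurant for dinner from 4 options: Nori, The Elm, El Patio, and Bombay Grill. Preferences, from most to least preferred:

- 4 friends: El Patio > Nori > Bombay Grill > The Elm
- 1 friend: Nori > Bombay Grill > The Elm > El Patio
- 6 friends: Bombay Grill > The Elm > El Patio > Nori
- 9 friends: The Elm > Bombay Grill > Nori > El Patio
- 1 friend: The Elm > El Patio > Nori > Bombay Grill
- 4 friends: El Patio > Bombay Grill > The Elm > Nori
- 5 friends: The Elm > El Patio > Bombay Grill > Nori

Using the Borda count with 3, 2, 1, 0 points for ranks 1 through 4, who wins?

Nori: 4·2 + 1·3 + 6·0 + 9·1 + 1·1 + 4·0 + 5·0 = 21
The Elm: 4·0 + 1·1 + 6·2 + 9·3 + 1·3 + 4·1 + 5·3 = 62
El Patio: 4·3 + 1·0 + 6·1 + 9·0 + 1·2 + 4·3 + 5·2 = 42
Bombay Grill: 4·1 + 1·2 + 6·3 + 9·2 + 1·0 + 4·2 + 5·1 = 55
The Elm has the highest Borda score (62).

The Elm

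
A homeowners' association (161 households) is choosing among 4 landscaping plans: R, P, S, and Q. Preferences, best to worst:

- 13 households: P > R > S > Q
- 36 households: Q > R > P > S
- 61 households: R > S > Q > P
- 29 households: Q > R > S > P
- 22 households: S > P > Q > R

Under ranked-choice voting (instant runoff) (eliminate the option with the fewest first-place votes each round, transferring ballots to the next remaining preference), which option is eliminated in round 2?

Round 1: R 61, P 13, S 22, Q 65. Eliminate P.
Round 2: R 74, S 22, Q 65. Eliminate S.

S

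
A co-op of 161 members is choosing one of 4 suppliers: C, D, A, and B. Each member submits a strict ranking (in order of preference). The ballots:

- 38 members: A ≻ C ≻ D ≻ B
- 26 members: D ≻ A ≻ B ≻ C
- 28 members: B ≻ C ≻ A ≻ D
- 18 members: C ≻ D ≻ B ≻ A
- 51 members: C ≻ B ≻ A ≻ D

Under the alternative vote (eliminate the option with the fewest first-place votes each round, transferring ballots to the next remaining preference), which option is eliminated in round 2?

B

Round 1: C 69, D 26, A 38, B 28. Eliminate D.
Round 2: C 69, A 64, B 28. Eliminate B.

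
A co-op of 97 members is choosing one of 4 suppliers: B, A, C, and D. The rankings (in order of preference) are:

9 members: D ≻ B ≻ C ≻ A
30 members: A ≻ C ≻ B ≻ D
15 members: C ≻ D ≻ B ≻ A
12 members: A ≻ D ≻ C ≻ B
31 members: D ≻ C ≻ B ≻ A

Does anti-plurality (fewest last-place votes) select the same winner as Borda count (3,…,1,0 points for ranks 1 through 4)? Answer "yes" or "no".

Anti-plurality — last-place votes: B 12, A 55, C 0, D 30. Winner: C.
Borda — scores: B 94, A 126, C 188, D 174. Winner: C.
The two methods agree.

yes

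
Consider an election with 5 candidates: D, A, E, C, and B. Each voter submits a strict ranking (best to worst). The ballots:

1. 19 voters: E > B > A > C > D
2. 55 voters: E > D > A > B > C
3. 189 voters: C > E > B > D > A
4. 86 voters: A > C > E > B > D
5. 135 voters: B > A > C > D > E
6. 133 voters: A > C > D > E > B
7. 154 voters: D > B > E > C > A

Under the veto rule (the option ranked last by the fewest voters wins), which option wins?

C

Last-place votes: D 105, A 343, E 135, C 55, B 133.
C is ranked last by the fewest voters, so C wins.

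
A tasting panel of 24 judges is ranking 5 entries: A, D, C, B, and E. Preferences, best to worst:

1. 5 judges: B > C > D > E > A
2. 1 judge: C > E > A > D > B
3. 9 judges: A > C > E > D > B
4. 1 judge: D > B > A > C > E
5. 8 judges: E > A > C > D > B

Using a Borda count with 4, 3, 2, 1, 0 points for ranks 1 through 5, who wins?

A

A: 5·0 + 1·2 + 9·4 + 1·2 + 8·3 = 64
D: 5·2 + 1·1 + 9·1 + 1·4 + 8·1 = 32
C: 5·3 + 1·4 + 9·3 + 1·1 + 8·2 = 63
B: 5·4 + 1·0 + 9·0 + 1·3 + 8·0 = 23
E: 5·1 + 1·3 + 9·2 + 1·0 + 8·4 = 58
A has the highest Borda score (64).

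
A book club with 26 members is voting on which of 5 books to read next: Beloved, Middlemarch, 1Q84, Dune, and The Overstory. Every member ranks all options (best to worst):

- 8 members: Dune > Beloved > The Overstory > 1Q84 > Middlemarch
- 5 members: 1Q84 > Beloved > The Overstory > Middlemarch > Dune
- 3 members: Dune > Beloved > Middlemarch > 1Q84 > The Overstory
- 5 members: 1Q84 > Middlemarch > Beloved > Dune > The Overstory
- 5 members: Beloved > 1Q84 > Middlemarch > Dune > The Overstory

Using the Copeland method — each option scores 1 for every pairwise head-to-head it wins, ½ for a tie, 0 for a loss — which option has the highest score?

Beloved

Beloved: beats Middlemarch, 1Q84, Dune, and The Overstory → score 4.
Middlemarch: beats Dune; ties The Overstory; loses to Beloved and 1Q84 → score 1.5.
1Q84: beats Middlemarch, Dune, and The Overstory; loses to Beloved → score 3.
Dune: beats The Overstory; loses to Beloved, Middlemarch, and 1Q84 → score 1.
The Overstory: ties Middlemarch; loses to Beloved, 1Q84, and Dune → score 0.5.
Beloved has the best pairwise record.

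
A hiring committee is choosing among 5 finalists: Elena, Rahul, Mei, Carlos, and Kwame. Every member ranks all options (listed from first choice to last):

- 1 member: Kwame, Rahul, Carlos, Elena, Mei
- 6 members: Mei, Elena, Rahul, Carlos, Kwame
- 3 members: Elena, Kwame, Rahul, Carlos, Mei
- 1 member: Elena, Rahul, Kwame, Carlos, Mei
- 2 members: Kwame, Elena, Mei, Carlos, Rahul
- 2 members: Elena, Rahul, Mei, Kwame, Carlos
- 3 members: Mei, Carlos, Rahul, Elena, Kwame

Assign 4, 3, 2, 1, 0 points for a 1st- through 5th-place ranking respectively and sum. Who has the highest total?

Elena: 1·1 + 6·3 + 3·4 + 1·4 + 2·3 + 2·4 + 3·1 = 52
Rahul: 1·3 + 6·2 + 3·2 + 1·3 + 2·0 + 2·3 + 3·2 = 36
Mei: 1·0 + 6·4 + 3·0 + 1·0 + 2·2 + 2·2 + 3·4 = 44
Carlos: 1·2 + 6·1 + 3·1 + 1·1 + 2·1 + 2·0 + 3·3 = 23
Kwame: 1·4 + 6·0 + 3·3 + 1·2 + 2·4 + 2·1 + 3·0 = 25
Elena has the highest Borda score (52).

Elena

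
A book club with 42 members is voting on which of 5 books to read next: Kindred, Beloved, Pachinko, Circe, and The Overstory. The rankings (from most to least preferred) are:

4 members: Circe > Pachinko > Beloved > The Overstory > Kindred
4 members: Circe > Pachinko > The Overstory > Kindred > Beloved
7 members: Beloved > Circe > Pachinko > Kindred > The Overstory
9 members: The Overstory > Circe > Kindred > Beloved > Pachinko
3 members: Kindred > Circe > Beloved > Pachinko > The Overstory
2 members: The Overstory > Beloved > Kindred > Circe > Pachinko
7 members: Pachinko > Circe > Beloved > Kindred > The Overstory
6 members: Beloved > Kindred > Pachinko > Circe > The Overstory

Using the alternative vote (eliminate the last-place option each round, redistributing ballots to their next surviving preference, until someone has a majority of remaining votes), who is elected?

Round 1: Kindred 3, Beloved 13, Pachinko 7, Circe 8, The Overstory 11. Eliminate Kindred.
Round 2: Beloved 13, Pachinko 7, Circe 11, The Overstory 11. Eliminate Pachinko.
Round 3: Beloved 13, Circe 18, The Overstory 11. Eliminate The Overstory.
Round 4: Beloved 15, Circe 27. Circe has a majority.

Circe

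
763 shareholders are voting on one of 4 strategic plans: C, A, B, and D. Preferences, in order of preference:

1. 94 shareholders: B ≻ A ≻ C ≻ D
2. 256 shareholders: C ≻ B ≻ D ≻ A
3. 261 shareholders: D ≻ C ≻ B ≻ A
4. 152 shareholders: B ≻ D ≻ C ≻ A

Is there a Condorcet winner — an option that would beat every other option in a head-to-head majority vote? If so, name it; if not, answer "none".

none

Checking pairwise contests:
D beats C 413–350.
C beats A 669–94.
C beats B 517–246.
B beats D 502–261.
Every option loses at least one head-to-head, so there is no Condorcet winner.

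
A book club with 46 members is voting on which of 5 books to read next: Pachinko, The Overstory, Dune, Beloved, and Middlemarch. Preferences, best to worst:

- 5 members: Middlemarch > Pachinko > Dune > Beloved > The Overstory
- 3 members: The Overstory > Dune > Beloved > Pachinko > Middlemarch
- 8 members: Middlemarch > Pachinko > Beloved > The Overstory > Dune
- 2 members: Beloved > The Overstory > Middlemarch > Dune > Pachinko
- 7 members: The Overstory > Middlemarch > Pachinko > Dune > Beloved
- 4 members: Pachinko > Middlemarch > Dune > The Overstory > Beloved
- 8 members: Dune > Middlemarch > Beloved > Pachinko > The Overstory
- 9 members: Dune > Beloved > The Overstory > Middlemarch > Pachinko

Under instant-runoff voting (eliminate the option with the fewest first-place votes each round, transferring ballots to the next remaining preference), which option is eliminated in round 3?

The Overstory

Round 1: Pachinko 4, The Overstory 10, Dune 17, Beloved 2, Middlemarch 13. Eliminate Beloved.
Round 2: Pachinko 4, The Overstory 12, Dune 17, Middlemarch 13. Eliminate Pachinko.
Round 3: The Overstory 12, Dune 17, Middlemarch 17. Eliminate The Overstory.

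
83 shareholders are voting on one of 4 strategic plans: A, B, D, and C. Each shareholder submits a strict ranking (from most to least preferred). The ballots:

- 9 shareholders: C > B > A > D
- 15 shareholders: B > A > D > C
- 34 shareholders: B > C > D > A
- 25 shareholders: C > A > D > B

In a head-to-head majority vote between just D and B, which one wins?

B

Voters preferring D to B: 25; preferring B to D: 58.
B wins the head-to-head.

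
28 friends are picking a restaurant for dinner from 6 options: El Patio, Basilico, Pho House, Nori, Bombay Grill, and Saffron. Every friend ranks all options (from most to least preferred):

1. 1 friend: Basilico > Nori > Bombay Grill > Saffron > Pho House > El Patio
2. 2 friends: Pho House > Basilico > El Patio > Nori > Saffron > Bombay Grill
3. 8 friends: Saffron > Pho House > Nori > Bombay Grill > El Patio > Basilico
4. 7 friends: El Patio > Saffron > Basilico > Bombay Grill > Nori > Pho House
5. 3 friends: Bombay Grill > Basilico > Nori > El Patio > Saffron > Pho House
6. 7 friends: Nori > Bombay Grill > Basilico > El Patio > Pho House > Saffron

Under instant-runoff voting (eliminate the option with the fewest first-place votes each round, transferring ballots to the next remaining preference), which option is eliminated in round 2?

Pho House

Round 1: El Patio 7, Basilico 1, Pho House 2, Nori 7, Bombay Grill 3, Saffron 8. Eliminate Basilico.
Round 2: El Patio 7, Pho House 2, Nori 8, Bombay Grill 3, Saffron 8. Eliminate Pho House.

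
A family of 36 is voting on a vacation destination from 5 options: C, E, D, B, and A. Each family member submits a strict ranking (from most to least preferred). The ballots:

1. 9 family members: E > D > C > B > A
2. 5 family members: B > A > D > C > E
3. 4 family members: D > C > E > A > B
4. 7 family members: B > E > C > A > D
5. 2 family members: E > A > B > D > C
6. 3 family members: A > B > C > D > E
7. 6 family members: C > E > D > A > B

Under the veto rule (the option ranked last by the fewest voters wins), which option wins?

Last-place votes: C 2, E 8, D 7, B 10, A 9.
C is ranked last by the fewest voters, so C wins.

C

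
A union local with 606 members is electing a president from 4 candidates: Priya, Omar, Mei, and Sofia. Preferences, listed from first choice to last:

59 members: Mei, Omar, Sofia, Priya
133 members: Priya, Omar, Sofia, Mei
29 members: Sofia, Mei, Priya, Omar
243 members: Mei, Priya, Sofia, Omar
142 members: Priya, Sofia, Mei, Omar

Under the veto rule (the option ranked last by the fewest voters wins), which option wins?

Sofia

Last-place votes: Priya 59, Omar 414, Mei 133, Sofia 0.
Sofia is ranked last by the fewest voters, so Sofia wins.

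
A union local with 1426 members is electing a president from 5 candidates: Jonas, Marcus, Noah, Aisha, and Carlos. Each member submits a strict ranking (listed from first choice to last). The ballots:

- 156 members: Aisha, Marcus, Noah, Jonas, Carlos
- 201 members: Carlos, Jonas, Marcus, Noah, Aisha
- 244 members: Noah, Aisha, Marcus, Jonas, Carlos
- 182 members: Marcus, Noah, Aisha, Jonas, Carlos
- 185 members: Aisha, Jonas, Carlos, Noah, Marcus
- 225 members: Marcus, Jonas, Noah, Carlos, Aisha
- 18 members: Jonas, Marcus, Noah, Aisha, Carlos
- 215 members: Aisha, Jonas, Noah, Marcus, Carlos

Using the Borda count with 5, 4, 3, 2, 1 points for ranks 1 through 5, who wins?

Jonas: 156·2 + 201·4 + 244·2 + 182·2 + 185·4 + 225·4 + 18·5 + 215·4 = 4558
Marcus: 156·4 + 201·3 + 244·3 + 182·5 + 185·1 + 225·5 + 18·4 + 215·2 = 4681
Noah: 156·3 + 201·2 + 244·5 + 182·4 + 185·2 + 225·3 + 18·3 + 215·3 = 4562
Aisha: 156·5 + 201·1 + 244·4 + 182·3 + 185·5 + 225·1 + 18·2 + 215·5 = 4764
Carlos: 156·1 + 201·5 + 244·1 + 182·1 + 185·3 + 225·2 + 18·1 + 215·1 = 2825
Aisha has the highest Borda score (4764).

Aisha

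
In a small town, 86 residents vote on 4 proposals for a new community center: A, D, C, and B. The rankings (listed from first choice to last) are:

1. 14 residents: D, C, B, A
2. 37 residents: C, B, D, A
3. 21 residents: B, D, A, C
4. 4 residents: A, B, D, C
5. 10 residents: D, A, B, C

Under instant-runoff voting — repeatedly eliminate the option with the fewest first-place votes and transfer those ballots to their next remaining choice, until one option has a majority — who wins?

C

Round 1: A 4, D 24, C 37, B 21. Eliminate A.
Round 2: D 24, C 37, B 25. Eliminate D.
Round 3: C 51, B 35. C has a majority.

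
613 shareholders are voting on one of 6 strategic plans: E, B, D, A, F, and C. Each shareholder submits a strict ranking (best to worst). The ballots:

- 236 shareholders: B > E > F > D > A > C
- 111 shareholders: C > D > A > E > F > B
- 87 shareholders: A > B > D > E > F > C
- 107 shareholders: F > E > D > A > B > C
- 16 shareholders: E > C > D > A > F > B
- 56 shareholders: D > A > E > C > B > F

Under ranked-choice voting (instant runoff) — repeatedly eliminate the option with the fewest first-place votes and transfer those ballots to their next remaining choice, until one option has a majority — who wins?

A

Round 1: E 16, B 236, D 56, A 87, F 107, C 111. Eliminate E.
Round 2: B 236, D 56, A 87, F 107, C 127. Eliminate D.
Round 3: B 236, A 143, F 107, C 127. Eliminate F.
Round 4: B 236, A 250, C 127. Eliminate C.
Round 5: B 236, A 377. A has a majority.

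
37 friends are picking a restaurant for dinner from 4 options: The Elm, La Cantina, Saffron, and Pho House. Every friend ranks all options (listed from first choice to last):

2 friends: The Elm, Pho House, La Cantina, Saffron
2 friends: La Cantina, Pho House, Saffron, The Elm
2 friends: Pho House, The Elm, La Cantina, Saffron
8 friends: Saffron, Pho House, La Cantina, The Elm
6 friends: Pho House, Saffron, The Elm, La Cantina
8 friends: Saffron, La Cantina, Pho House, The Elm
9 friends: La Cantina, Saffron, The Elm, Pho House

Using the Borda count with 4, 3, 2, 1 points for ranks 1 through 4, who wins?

Saffron

The Elm: 2·4 + 2·1 + 2·3 + 8·1 + 6·2 + 8·1 + 9·2 = 62
La Cantina: 2·2 + 2·4 + 2·2 + 8·2 + 6·1 + 8·3 + 9·4 = 98
Saffron: 2·1 + 2·2 + 2·1 + 8·4 + 6·3 + 8·4 + 9·3 = 117
Pho House: 2·3 + 2·3 + 2·4 + 8·3 + 6·4 + 8·2 + 9·1 = 93
Saffron has the highest Borda score (117).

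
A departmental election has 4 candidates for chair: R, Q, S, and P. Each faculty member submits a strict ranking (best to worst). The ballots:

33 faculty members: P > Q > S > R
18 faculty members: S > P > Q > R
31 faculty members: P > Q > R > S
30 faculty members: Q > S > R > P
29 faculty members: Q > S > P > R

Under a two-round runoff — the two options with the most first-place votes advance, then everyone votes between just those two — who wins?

Round 1 first-place votes: R 0, Q 59, S 18, P 64.
P and Q advance.
Runoff: P is preferred to Q by 82 voters; Q by 59.
P wins the runoff.

P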